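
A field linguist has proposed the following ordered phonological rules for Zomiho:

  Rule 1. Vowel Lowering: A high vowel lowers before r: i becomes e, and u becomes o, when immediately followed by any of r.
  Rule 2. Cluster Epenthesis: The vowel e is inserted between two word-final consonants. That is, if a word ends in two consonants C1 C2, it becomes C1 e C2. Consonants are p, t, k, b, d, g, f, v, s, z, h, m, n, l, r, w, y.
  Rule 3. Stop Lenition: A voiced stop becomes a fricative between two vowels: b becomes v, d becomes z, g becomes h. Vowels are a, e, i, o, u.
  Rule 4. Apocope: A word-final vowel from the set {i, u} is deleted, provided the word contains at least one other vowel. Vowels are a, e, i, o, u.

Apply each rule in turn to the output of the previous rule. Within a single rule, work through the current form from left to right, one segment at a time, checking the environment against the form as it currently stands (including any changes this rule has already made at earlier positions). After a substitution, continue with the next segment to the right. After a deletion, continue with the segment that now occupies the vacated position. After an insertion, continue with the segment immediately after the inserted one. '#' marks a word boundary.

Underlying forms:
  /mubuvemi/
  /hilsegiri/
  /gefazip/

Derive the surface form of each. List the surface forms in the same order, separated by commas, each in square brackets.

/mubuvemi/:
  Rule 1 Vowel Lowering: no change — [mubuvemi]
  Rule 2 Cluster Epenthesis: no change — [mubuvemi]
  Rule 3 Stop Lenition: [mubuvemi] → [muvuvemi]
  Rule 4 Apocope: [muvuvemi] → [muvuvem]
/hilsegiri/:
  Rule 1 Vowel Lowering: [hilsegiri] → [hilsegeri]
  Rule 2 Cluster Epenthesis: no change — [hilsegeri]
  Rule 3 Stop Lenition: [hilsegeri] → [hilseheri]
  Rule 4 Apocope: [hilseheri] → [hilseher]
/gefazip/:
  Rule 1 Vowel Lowering: no change — [gefazip]
  Rule 2 Cluster Epenthesis: no change — [gefazip]
  Rule 3 Stop Lenition: no change — [gefazip]
  Rule 4 Apocope: no change — [gefazip]

[muvuvem], [hilseher], [gefazip]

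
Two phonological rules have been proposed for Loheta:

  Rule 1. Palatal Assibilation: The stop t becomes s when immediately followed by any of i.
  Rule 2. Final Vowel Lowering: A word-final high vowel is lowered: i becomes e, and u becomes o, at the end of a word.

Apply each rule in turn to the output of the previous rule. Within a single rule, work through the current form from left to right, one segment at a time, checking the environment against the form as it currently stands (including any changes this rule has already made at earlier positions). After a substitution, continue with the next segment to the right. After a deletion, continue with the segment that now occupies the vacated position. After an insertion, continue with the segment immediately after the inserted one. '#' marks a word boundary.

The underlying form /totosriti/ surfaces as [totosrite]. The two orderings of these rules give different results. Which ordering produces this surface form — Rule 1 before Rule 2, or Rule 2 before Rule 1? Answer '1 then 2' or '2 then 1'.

2 then 1

Order 1 then 2:
  1 Palatal Assibilation: [totosriti] → [totosrisi]
  2 Final Vowel Lowering: [totosrisi] → [totosrise]
  result: [totosrise]
Order 2 then 1:
  2 Final Vowel Lowering: [totosriti] → [totosrite]
  1 Palatal Assibilation: no change — [totosrite]
  result: [totosrite]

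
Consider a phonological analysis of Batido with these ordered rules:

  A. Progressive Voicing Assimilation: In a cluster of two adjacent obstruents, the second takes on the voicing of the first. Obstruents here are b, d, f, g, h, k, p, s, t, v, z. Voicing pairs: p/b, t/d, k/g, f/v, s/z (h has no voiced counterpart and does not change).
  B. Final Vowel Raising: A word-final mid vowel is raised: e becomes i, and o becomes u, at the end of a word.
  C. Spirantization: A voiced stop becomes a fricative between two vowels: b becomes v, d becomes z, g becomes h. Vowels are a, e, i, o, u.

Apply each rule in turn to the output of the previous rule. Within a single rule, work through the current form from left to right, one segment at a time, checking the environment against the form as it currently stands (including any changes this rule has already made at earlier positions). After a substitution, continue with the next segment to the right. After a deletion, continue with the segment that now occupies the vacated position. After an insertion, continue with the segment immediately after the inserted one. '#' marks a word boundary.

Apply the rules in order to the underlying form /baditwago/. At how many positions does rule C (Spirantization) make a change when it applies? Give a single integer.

A Progressive Voicing Assimilation: no change — [baditwago]
B Final Vowel Raising: [baditwago] → [baditwagu]
C Spirantization: [baditwagu] → [bazitwahu]
Rule C changed 2 position(s).

2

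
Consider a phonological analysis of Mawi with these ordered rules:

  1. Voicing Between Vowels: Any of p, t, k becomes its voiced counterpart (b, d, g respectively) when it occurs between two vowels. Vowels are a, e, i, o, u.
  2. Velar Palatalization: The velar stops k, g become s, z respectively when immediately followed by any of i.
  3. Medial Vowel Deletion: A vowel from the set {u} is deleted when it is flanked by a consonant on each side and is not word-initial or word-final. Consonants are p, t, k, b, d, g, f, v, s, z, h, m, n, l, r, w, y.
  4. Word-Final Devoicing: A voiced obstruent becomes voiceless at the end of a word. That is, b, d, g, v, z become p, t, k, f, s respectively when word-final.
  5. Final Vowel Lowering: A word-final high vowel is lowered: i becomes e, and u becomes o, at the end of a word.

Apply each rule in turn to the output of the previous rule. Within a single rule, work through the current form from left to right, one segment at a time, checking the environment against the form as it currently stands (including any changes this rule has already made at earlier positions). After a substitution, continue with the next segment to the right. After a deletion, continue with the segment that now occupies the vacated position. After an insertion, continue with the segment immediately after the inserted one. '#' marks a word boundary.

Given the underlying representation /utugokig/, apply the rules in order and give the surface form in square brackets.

[udgozik]

1 Voicing Between Vowels: [utugokig] → [udugogig]
2 Velar Palatalization: [udugogig] → [udugozig]
3 Medial Vowel Deletion: [udugozig] → [udgozig]
4 Word-Final Devoicing: [udgozig] → [udgozik]
5 Final Vowel Lowering: no change — [udgozik]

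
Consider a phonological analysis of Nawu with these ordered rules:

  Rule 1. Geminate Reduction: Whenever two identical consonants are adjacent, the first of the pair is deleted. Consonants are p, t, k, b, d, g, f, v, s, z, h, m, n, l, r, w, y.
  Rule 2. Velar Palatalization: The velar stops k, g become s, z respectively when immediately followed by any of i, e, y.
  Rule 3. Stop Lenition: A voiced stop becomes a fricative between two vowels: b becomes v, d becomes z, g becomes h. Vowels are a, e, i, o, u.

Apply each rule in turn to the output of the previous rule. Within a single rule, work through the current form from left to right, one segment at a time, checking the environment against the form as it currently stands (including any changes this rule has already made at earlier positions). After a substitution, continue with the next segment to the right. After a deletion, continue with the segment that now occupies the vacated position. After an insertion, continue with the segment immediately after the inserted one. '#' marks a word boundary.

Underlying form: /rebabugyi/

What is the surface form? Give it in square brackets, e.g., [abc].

[revavuzyi]

Rule 1 Geminate Reduction: no change — [rebabugyi]
Rule 2 Velar Palatalization: [rebabugyi] → [rebabuzyi]
Rule 3 Stop Lenition: [rebabuzyi] → [revavuzyi]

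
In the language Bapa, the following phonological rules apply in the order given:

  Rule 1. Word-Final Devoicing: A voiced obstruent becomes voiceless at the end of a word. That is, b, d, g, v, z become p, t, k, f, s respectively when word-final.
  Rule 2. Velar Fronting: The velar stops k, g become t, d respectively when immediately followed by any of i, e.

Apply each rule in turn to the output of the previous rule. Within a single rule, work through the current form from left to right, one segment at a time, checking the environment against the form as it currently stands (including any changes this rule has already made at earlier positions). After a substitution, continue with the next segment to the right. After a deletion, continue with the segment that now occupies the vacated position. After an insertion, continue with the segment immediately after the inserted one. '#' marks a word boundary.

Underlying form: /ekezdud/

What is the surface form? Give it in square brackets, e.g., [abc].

[etezdut]

Rule 1 Word-Final Devoicing: [ekezdud] → [ekezdut]
Rule 2 Velar Fronting: [ekezdut] → [etezdut]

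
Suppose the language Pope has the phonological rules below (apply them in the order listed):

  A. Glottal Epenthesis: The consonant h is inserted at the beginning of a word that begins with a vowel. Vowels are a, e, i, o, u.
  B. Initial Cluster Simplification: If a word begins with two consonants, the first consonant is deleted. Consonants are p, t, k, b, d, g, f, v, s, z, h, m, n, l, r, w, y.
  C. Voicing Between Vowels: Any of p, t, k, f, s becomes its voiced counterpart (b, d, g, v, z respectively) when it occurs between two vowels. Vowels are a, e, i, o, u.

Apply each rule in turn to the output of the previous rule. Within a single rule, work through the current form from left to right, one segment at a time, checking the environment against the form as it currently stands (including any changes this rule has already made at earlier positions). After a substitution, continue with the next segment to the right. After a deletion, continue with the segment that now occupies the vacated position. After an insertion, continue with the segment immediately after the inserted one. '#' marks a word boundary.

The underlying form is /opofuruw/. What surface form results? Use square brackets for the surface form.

[hobovuruw]

A Glottal Epenthesis: [opofuruw] → [hopofuruw]
B Initial Cluster Simplification: no change — [hopofuruw]
C Voicing Between Vowels: [hopofuruw] → [hobovuruw]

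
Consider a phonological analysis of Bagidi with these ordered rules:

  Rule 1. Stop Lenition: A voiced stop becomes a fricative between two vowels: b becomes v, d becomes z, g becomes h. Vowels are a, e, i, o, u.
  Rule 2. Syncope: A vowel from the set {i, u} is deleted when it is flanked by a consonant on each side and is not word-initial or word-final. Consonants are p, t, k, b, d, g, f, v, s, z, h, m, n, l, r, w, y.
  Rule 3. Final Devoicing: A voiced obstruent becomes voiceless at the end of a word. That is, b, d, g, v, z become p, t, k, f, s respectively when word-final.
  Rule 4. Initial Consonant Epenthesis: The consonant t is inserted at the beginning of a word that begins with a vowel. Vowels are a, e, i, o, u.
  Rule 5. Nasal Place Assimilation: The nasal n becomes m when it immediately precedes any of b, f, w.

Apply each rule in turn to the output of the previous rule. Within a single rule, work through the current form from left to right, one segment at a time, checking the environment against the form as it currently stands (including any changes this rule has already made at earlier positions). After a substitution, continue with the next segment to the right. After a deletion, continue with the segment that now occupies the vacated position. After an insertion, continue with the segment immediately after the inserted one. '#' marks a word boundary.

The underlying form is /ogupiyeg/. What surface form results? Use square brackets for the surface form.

[tohpyek]

Rule 1 Stop Lenition: [ogupiyeg] → [ohupiyeg]
Rule 2 Syncope: [ohupiyeg] → [ohpyeg]
Rule 3 Final Devoicing: [ohpyeg] → [ohpyek]
Rule 4 Initial Consonant Epenthesis: [ohpyek] → [tohpyek]
Rule 5 Nasal Place Assimilation: no change — [tohpyek]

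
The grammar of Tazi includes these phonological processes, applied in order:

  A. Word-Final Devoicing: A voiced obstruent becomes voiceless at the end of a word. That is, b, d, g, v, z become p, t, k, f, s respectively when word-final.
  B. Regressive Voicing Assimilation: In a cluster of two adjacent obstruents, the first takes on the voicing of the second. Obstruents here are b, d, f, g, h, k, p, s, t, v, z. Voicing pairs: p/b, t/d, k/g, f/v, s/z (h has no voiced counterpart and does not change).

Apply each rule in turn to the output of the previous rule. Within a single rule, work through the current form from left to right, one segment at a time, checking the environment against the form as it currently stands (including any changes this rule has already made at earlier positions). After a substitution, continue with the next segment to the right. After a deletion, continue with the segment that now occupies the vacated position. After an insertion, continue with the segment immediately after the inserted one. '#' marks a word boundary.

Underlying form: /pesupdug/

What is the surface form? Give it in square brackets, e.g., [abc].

A Word-Final Devoicing: [pesupdug] → [pesupduk]
B Regressive Voicing Assimilation: [pesupduk] → [pesubduk]

[pesubduk]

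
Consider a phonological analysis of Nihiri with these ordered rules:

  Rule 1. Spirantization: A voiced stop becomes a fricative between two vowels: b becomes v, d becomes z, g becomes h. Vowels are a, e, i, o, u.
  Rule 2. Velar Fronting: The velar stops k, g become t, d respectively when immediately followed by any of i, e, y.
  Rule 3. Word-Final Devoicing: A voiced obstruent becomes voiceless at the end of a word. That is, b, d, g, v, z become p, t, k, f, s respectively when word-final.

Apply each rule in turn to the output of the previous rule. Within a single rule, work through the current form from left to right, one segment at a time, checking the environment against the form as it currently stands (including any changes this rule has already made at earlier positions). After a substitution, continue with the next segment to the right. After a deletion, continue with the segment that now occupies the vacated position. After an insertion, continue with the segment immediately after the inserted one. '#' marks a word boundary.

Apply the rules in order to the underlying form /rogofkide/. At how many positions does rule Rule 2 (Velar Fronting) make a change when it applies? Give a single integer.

1

Rule 1 Spirantization: [rogofkide] → [rohofkize]
Rule 2 Velar Fronting: [rohofkize] → [rohoftize]
Rule 3 Word-Final Devoicing: no change — [rohoftize]
Rule Rule 2 changed 1 position(s).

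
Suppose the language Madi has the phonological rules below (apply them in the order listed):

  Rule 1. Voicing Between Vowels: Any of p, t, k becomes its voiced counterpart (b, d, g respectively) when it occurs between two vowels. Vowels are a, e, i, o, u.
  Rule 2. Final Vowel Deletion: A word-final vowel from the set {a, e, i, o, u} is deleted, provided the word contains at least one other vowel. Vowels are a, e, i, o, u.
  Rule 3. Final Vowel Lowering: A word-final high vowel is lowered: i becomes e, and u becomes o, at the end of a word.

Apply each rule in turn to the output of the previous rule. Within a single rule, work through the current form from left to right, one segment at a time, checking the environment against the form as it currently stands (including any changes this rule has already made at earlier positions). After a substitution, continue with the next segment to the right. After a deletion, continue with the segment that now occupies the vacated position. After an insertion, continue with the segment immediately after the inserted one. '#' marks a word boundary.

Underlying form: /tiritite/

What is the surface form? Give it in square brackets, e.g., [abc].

Rule 1 Voicing Between Vowels: [tiritite] → [tiridide]
Rule 2 Final Vowel Deletion: [tiridide] → [tiridid]
Rule 3 Final Vowel Lowering: no change — [tiridid]

[tiridid]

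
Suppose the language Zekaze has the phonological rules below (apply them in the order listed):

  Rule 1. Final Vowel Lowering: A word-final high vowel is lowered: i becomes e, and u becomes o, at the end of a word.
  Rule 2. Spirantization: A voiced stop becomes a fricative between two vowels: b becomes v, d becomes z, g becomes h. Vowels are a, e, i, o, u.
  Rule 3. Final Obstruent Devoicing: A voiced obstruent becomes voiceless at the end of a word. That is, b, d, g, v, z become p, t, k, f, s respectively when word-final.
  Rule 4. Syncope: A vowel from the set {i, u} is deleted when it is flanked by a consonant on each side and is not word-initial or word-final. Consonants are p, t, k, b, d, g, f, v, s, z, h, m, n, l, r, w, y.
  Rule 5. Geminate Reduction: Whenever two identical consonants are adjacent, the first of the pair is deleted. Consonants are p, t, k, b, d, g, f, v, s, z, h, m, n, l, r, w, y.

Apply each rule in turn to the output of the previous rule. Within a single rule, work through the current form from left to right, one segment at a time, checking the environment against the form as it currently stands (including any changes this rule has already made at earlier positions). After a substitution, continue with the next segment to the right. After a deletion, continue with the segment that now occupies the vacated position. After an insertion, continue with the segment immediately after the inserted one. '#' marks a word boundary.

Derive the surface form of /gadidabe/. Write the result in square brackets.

[gazave]

Rule 1 Final Vowel Lowering: no change — [gadidabe]
Rule 2 Spirantization: [gadidabe] → [gazizave]
Rule 3 Final Obstruent Devoicing: no change — [gazizave]
Rule 4 Syncope: [gazizave] → [gazzave]
Rule 5 Geminate Reduction: [gazzave] → [gazave]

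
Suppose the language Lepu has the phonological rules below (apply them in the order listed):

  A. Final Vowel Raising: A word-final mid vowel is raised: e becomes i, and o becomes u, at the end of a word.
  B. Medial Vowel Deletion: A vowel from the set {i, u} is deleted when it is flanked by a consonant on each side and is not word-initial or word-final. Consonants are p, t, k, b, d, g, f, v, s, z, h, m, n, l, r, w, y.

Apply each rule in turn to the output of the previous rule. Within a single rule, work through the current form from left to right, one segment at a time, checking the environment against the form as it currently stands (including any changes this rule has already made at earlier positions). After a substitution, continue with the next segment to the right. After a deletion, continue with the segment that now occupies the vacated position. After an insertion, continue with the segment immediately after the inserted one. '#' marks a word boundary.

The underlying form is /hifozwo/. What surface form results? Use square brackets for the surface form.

A Final Vowel Raising: [hifozwo] → [hifozwu]
B Medial Vowel Deletion: [hifozwu] → [hfozwu]

[hfozwu]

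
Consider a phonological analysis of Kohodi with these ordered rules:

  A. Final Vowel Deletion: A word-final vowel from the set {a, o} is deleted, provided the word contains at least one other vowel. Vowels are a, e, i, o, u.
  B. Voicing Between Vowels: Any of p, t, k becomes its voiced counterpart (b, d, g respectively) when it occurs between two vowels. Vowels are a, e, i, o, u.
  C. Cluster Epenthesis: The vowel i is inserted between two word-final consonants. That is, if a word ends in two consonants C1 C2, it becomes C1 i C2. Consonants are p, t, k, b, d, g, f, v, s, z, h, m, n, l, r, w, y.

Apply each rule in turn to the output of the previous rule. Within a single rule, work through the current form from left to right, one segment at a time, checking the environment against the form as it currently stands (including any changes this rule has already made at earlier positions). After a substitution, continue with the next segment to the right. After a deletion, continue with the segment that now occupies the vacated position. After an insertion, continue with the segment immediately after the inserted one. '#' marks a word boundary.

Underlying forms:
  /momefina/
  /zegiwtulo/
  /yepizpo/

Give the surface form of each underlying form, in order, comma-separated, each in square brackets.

/momefina/:
  A Final Vowel Deletion: [momefina] → [momefin]
  B Voicing Between Vowels: no change — [momefin]
  C Cluster Epenthesis: no change — [momefin]
/zegiwtulo/:
  A Final Vowel Deletion: [zegiwtulo] → [zegiwtul]
  B Voicing Between Vowels: no change — [zegiwtul]
  C Cluster Epenthesis: no change — [zegiwtul]
/yepizpo/:
  A Final Vowel Deletion: [yepizpo] → [yepizp]
  B Voicing Between Vowels: [yepizp] → [yebizp]
  C Cluster Epenthesis: [yebizp] → [yebizip]

[momefin], [zegiwtul], [yebizip]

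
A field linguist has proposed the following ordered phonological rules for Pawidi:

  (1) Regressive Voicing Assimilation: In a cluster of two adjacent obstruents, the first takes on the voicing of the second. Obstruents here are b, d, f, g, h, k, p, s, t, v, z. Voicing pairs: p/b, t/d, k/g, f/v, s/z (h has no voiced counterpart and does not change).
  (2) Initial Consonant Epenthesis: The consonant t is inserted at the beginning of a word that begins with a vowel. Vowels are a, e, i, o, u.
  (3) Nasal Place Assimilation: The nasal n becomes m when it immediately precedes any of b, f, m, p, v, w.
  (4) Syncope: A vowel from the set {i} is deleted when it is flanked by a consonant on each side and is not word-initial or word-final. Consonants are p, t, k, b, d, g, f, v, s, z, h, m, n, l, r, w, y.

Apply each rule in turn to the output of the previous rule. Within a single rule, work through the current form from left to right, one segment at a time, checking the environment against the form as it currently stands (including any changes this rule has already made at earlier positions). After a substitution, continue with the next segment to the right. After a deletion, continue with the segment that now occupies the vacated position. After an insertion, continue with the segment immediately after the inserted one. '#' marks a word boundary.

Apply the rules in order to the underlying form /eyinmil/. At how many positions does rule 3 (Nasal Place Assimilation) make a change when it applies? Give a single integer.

(1) Regressive Voicing Assimilation: no change — [eyinmil]
(2) Initial Consonant Epenthesis: [eyinmil] → [teyinmil]
(3) Nasal Place Assimilation: [teyinmil] → [teyimmil]
(4) Syncope: [teyimmil] → [teymml]
Rule 3 changed 1 position(s).

1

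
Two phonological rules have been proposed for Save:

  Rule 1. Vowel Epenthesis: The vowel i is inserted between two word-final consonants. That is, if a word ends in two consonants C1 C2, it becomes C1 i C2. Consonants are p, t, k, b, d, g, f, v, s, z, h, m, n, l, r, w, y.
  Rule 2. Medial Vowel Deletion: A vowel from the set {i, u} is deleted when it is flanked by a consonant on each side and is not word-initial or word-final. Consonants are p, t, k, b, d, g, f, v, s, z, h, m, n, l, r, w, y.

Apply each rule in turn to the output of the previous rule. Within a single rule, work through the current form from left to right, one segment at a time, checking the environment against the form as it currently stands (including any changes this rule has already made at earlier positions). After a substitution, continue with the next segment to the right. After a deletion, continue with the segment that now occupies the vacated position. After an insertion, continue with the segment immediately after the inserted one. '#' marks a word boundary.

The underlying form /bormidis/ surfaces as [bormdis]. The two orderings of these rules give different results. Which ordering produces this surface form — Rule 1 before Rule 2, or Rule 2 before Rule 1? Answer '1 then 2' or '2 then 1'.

2 then 1

Order 1 then 2:
  1 Vowel Epenthesis: no change — [bormidis]
  2 Medial Vowel Deletion: [bormidis] → [bormds]
  result: [bormds]
Order 2 then 1:
  2 Medial Vowel Deletion: [bormidis] → [bormds]
  1 Vowel Epenthesis: [bormds] → [bormdis]
  result: [bormdis]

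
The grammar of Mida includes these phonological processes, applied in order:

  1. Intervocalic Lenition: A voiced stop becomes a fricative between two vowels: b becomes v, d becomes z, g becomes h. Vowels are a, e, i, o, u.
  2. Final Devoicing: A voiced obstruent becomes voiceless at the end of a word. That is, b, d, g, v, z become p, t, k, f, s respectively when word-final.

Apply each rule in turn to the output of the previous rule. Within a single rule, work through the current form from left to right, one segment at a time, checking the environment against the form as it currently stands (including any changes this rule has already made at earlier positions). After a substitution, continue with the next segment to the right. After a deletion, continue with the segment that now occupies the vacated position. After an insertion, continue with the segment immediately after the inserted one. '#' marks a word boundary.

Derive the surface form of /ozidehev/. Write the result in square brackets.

1 Intervocalic Lenition: [ozidehev] → [ozizehev]
2 Final Devoicing: [ozizehev] → [ozizehef]

[ozizehef]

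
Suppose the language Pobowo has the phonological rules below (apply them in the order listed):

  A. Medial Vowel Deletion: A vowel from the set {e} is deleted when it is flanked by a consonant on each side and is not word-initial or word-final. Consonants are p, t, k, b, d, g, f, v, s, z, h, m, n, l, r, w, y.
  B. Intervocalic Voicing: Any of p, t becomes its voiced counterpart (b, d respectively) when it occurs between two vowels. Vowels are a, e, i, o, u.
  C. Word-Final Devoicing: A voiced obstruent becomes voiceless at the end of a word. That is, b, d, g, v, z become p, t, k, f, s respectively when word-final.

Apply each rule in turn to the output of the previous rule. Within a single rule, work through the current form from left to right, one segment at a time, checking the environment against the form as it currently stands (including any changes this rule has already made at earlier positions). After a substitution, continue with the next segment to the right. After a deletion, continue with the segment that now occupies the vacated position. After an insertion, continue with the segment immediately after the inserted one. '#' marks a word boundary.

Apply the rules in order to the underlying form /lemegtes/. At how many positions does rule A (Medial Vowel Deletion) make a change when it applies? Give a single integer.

3

A Medial Vowel Deletion: [lemegtes] → [lmgts]
B Intervocalic Voicing: no change — [lmgts]
C Word-Final Devoicing: no change — [lmgts]
Rule A changed 3 position(s).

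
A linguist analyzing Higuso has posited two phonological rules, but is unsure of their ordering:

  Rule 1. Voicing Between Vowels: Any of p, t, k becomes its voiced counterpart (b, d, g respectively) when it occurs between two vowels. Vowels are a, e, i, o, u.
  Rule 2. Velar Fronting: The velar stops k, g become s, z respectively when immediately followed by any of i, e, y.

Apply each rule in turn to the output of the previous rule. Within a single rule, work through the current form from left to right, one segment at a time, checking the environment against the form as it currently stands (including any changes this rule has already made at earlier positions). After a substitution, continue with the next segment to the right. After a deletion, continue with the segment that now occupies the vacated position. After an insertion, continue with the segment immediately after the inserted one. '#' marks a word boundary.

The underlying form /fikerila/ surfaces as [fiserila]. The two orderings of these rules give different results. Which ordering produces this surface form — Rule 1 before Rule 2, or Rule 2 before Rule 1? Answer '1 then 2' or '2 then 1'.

2 then 1

Order 1 then 2:
  1 Voicing Between Vowels: [fikerila] → [figerila]
  2 Velar Fronting: [figerila] → [fizerila]
  result: [fizerila]
Order 2 then 1:
  2 Velar Fronting: [fikerila] → [fiserila]
  1 Voicing Between Vowels: no change — [fiserila]
  result: [fiserila]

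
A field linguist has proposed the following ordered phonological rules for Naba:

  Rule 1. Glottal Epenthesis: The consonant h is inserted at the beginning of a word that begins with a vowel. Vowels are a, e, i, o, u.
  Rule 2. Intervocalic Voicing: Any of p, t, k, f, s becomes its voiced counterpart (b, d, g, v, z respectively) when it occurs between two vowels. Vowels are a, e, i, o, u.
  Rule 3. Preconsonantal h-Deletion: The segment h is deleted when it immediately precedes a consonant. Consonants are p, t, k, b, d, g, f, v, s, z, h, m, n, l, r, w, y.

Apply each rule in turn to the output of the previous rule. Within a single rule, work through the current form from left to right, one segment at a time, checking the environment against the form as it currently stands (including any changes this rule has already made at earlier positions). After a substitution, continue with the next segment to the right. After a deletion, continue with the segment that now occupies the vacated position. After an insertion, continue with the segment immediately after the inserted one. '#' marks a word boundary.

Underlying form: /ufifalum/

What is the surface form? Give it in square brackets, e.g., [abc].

[huvivalum]

Rule 1 Glottal Epenthesis: [ufifalum] → [hufifalum]
Rule 2 Intervocalic Voicing: [hufifalum] → [huvivalum]
Rule 3 Preconsonantal h-Deletion: no change — [huvivalum]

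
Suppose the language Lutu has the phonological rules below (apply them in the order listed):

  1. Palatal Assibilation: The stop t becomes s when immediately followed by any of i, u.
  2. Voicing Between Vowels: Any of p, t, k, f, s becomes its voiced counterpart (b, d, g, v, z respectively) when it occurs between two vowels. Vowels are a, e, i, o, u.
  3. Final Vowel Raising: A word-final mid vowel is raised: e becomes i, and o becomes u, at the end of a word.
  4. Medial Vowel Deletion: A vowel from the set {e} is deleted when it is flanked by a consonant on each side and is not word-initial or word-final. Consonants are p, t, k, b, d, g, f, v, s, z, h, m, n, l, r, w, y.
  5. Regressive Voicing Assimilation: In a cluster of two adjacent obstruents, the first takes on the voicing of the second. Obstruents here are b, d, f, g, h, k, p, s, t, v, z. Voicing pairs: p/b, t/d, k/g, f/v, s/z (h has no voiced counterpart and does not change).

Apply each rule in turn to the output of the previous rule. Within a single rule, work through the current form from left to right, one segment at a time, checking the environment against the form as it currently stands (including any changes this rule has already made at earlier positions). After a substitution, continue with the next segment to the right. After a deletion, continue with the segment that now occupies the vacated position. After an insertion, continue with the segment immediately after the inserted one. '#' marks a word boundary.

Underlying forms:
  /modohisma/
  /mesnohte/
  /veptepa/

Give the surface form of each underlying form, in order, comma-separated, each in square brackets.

[modohisma], [msnohti], [fpdba]

/modohisma/:
  1 Palatal Assibilation: no change — [modohisma]
  2 Voicing Between Vowels: no change — [modohisma]
  3 Final Vowel Raising: no change — [modohisma]
  4 Medial Vowel Deletion: no change — [modohisma]
  5 Regressive Voicing Assimilation: no change — [modohisma]
/mesnohte/:
  1 Palatal Assibilation: no change — [mesnohte]
  2 Voicing Between Vowels: no change — [mesnohte]
  3 Final Vowel Raising: [mesnohte] → [mesnohti]
  4 Medial Vowel Deletion: [mesnohti] → [msnohti]
  5 Regressive Voicing Assimilation: no change — [msnohti]
/veptepa/:
  1 Palatal Assibilation: no change — [veptepa]
  2 Voicing Between Vowels: [veptepa] → [vepteba]
  3 Final Vowel Raising: no change — [vepteba]
  4 Medial Vowel Deletion: [vepteba] → [vptba]
  5 Regressive Voicing Assimilation: [vptba] → [fpdba]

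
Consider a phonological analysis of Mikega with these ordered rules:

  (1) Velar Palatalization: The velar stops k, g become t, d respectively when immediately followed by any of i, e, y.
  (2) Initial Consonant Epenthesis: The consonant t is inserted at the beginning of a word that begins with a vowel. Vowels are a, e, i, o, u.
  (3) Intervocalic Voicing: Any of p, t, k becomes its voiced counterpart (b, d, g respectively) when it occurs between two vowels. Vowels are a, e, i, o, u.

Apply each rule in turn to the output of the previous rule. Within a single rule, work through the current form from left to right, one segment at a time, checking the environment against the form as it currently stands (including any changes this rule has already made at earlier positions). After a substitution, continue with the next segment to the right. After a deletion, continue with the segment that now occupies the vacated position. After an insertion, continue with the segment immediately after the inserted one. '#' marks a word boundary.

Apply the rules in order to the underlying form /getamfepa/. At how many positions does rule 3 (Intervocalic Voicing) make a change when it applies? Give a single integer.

(1) Velar Palatalization: [getamfepa] → [detamfepa]
(2) Initial Consonant Epenthesis: no change — [detamfepa]
(3) Intervocalic Voicing: [detamfepa] → [dedamfeba]
Rule 3 changed 2 position(s).

2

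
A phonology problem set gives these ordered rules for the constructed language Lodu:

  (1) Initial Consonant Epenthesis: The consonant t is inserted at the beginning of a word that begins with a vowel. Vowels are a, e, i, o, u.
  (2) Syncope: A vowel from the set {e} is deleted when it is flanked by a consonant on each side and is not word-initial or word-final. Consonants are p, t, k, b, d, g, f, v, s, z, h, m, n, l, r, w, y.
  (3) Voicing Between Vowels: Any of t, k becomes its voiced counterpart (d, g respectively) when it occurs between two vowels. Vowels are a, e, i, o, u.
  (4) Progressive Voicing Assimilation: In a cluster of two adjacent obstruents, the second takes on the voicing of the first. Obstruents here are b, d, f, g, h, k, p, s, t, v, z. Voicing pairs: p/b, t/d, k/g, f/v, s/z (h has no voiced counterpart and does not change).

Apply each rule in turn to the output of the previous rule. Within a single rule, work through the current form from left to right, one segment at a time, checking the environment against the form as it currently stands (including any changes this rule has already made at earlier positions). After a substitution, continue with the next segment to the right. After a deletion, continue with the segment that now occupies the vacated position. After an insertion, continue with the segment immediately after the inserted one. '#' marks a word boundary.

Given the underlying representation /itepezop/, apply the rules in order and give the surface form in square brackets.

[titpsop]

(1) Initial Consonant Epenthesis: [itepezop] → [titepezop]
(2) Syncope: [titepezop] → [titpzop]
(3) Voicing Between Vowels: no change — [titpzop]
(4) Progressive Voicing Assimilation: [titpzop] → [titpsop]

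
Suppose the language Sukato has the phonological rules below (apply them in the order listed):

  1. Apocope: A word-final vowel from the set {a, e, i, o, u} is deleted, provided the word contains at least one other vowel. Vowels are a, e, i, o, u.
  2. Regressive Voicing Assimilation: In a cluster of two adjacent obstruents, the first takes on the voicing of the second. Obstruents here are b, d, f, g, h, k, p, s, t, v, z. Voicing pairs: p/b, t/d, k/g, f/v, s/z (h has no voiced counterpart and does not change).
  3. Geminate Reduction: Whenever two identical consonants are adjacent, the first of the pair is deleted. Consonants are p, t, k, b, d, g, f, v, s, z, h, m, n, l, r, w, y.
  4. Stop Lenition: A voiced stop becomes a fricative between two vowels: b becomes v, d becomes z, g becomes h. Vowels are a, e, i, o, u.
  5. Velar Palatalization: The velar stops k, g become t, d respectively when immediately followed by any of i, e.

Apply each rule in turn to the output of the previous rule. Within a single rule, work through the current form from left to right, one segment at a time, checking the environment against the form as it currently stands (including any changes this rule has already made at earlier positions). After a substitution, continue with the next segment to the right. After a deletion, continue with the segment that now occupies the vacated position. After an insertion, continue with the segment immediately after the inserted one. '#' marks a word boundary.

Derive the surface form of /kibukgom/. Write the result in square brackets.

[tivuhom]

1 Apocope: no change — [kibukgom]
2 Regressive Voicing Assimilation: [kibukgom] → [kibuggom]
3 Geminate Reduction: [kibuggom] → [kibugom]
4 Stop Lenition: [kibugom] → [kivuhom]
5 Velar Palatalization: [kivuhom] → [tivuhom]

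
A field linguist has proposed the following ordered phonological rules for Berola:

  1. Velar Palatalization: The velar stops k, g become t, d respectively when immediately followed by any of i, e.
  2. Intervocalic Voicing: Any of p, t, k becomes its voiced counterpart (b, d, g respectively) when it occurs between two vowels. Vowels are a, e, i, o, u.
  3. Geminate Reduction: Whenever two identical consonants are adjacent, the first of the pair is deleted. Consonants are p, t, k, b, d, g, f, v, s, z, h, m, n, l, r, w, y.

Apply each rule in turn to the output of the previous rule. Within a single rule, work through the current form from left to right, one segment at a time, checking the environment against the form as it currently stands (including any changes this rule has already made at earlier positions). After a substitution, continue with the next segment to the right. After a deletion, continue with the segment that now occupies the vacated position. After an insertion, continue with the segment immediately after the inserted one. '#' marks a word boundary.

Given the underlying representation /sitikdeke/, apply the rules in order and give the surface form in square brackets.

[sidikdede]

1 Velar Palatalization: [sitikdeke] → [sitikdete]
2 Intervocalic Voicing: [sitikdete] → [sidikdede]
3 Geminate Reduction: no change — [sidikdede]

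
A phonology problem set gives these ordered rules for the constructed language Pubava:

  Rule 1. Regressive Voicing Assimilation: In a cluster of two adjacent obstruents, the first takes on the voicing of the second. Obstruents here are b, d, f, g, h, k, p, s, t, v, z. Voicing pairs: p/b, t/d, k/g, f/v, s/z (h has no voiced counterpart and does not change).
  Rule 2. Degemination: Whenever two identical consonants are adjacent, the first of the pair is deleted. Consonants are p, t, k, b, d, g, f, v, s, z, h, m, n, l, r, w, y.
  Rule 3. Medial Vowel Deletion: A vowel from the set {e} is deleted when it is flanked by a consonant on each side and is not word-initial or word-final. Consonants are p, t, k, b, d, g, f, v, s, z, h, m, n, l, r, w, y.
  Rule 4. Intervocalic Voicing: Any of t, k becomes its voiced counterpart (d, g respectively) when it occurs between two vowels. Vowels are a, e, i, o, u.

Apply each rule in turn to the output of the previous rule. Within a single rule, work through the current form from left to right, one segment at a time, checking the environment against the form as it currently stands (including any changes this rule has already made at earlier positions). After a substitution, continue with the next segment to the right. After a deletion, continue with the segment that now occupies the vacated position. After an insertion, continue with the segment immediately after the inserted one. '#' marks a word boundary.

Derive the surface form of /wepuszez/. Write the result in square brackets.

[wpuzz]

Rule 1 Regressive Voicing Assimilation: [wepuszez] → [wepuzzez]
Rule 2 Degemination: [wepuzzez] → [wepuzez]
Rule 3 Medial Vowel Deletion: [wepuzez] → [wpuzz]
Rule 4 Intervocalic Voicing: no change — [wpuzz]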